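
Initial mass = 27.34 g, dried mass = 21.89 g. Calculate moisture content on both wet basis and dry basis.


Moisture lost = 27.34 - 21.89 = 5.45 g
Wet basis MC = 5.45 / 27.34 x 100 = 19.9%
Dry basis MC = 5.45 / 21.89 x 100 = 24.9%


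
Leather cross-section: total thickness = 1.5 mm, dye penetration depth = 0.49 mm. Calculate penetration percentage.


32.7%

Penetration% = 0.49 / 1.5 x 100
Penetration = 32.7%


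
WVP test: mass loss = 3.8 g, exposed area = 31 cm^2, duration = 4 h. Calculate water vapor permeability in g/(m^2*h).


306.45 g/(m^2*h)

WVP = mass_loss / (area x time) x 10000
WVP = 3.8 / (31 x 4) x 10000
WVP = 3.8 / 124 x 10000 = 306.45 g/(m^2*h)


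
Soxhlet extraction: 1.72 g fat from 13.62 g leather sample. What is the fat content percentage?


12.6%


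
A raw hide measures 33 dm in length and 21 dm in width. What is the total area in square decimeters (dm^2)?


Area = length x width
Area = 33 x 21 = 693 dm^2


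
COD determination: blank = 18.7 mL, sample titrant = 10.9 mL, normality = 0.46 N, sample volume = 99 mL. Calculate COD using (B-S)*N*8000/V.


289.9 mg/L

COD = (18.7 - 10.9) x 0.46 x 8000 / 99
COD = 7.8 x 0.46 x 8000 / 99
COD = 289.9 mg/L


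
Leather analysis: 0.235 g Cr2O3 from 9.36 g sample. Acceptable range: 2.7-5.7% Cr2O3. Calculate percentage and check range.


Cr2O3% = 0.235 / 9.36 x 100 = 2.51%
Acceptable range: 2.7 to 5.7%
Within range: No


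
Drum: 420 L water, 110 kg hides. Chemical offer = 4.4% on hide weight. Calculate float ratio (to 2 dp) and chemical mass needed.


Float ratio = 420 / 110 = 3.82
Chemical = 110 x 4.4 / 100 = 4.84 kg


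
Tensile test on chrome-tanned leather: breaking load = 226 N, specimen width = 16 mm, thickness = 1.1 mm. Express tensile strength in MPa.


Cross-section = 16 x 1.1 = 17.6 mm^2
TS = 226 / 17.6 = 12.84 MPa
(1 N/mm^2 = 1 MPa)


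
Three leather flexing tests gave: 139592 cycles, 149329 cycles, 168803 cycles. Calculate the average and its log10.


Average = (139592 + 149329 + 168803) / 3 = 152575 cycles
log10(152575) = 5.18


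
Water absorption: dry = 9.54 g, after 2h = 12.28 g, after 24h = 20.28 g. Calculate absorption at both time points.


2h absorption = 28.7%
24h absorption = 112.6%

WA (2h) = (12.28 - 9.54) / 9.54 x 100 = 28.7%
WA (24h) = (20.28 - 9.54) / 9.54 x 100 = 112.6%


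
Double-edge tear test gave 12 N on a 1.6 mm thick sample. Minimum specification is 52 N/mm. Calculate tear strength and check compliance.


Tear strength = 12 / 1.6 = 7.5 N/mm
Required minimum = 52 N/mm
Compliant: No


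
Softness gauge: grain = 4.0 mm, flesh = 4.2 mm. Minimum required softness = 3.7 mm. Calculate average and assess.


Average softness = 4.10 mm
Meets requirement: Yes


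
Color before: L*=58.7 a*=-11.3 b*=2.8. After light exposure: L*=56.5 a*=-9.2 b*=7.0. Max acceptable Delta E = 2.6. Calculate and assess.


dL = -2.2, da = 2.1, db = 4.2
dE = sqrt((-2.2)^2 + (2.1)^2 + (4.2)^2) = 5.19
Max = 2.6
Passes: No


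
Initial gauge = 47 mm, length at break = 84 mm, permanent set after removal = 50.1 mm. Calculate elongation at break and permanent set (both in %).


Elongation at break = 78.7%
Permanent set = 6.6%


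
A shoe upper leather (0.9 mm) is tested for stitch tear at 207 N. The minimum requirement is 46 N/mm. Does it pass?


STS = 230.0 N/mm
Passes: Yes

STS = 207 / 0.9 = 230.0 N/mm
Minimum required: 46 N/mm
Passes: Yes


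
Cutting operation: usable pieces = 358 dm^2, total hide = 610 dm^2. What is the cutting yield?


Yield = usable / total x 100
Yield = 358 / 610 x 100 = 58.7%


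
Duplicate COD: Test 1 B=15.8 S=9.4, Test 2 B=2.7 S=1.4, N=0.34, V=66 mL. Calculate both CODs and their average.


COD1 = (15.8 - 9.4) x 0.34 x 8000 / 66 = 263.8 mg/L
COD2 = (2.7 - 1.4) x 0.34 x 8000 / 66 = 53.6 mg/L
Average = (263.8 + 53.6) / 2 = 158.7 mg/L


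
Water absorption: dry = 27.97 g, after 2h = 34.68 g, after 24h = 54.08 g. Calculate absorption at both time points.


WA (2h) = (34.68 - 27.97) / 27.97 x 100 = 24.0%
WA (24h) = (54.08 - 27.97) / 27.97 x 100 = 93.4%


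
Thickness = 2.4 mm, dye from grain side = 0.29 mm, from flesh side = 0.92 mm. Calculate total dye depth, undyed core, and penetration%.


Total dyed = 0.29 + 0.92 = 1.21 mm
Undyed core = 2.4 - 1.21 = 1.19 mm
Penetration = 1.21 / 2.4 x 100 = 50.4%


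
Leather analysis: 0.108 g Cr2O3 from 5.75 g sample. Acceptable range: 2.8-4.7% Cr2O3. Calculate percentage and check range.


Cr2O3 = 1.88%
Within range: No

Cr2O3% = 0.108 / 5.75 x 100 = 1.88%
Acceptable range: 2.8 to 4.7%
Within range: No


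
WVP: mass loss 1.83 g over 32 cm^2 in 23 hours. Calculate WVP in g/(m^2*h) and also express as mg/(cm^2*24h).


WVP = 24.86 g/(m^2*h)
Daily rate = 59.67 mg/(cm^2*24h)


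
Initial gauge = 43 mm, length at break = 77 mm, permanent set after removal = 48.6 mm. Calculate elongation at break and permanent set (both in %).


Elongation at break = (77 - 43) / 43 x 100 = 79.1%
Permanent set = (48.6 - 43) / 43 x 100 = 13.0%


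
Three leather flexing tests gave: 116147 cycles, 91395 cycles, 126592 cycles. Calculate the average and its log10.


Average = (116147 + 91395 + 126592) / 3 = 111378 cycles
log10(111378) = 5.05


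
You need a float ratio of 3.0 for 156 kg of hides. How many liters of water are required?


468.0 L


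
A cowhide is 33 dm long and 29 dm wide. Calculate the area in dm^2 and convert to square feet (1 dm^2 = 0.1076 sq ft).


957 dm^2
102.97 sq ft


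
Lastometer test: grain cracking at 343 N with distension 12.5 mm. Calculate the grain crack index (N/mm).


27.4 N/mm

Grain crack index = force / distension
Index = 343 / 12.5 = 27.4 N/mm


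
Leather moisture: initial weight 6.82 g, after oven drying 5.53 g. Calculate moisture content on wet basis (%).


Moisture = 6.82 - 5.53 = 1.29 g
MC = 1.29 / 6.82 x 100 = 18.9%


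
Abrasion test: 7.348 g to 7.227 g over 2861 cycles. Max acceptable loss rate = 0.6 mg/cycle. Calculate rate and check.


Loss = 7.348 - 7.227 = 0.121 g
Rate = 0.121 g / 2861 cycles x 1000 = 0.042 mg/cycle
Max = 0.6 mg/cycle
Passes: Yes


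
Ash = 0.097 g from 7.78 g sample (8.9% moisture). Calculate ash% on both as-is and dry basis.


As-is ash% = 0.097 / 7.78 x 100 = 1.25%
Dry mass = 7.78 x (100 - 8.9) / 100 = 7.08758 g
Dry-basis ash% = 0.097 / 7.08758 x 100 = 1.37%


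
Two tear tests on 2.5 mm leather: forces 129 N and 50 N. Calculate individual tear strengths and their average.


Tear 1 = 129 / 2.5 = 51.6 N/mm
Tear 2 = 50 / 2.5 = 20.0 N/mm
Average = (51.6 + 20.0) / 2 = 35.8 N/mm


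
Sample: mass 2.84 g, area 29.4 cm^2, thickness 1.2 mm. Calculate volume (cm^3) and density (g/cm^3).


Thickness in cm = 1.2 / 10 = 0.12 cm
Volume = 29.4 x 0.12 = 3.528 cm^3
Density = 2.84 / 3.528 = 0.805 g/cm^3


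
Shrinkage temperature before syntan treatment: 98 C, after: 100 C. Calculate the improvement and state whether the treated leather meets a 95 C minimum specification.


Improvement = 100 - 98 = 2 C
Spec check: 100 C >= 95 C? Yes


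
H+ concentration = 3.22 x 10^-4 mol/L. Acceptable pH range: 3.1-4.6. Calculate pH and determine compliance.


pH = -log10(3.22 x 10^-4) = 3.49
Range: 3.1 to 4.6
Compliant: Yes


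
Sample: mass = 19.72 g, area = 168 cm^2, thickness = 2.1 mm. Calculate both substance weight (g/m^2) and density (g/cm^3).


Substance weight = 1173.8 g/m^2
Density = 0.559 g/cm^3

SW = 19.72 / 168 x 10000 = 1173.8 g/m^2
Volume = 168 x 2.1 / 10 = 35.28 cm^3
Density = 19.72 / 35.28 = 0.559 g/cm^3


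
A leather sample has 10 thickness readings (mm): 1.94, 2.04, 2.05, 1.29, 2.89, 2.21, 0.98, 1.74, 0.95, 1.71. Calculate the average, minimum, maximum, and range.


Sum = 17.80
Average = 17.80 / 10 = 1.78 mm
Minimum = 0.95 mm
Maximum = 2.89 mm
Range = 2.89 - 0.95 = 1.94 mm


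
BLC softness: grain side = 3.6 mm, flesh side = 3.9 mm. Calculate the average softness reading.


Average = (3.6 + 3.9) / 2
Average = 3.75 mm


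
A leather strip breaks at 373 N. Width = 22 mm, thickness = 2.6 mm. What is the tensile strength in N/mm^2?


6.52 N/mm^2

Cross-sectional area = 22 x 2.6 = 57.2 mm^2
Tensile strength = 373 / 57.2 = 6.52 N/mm^2


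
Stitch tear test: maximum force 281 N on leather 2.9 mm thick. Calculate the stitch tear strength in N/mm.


96.9 N/mm


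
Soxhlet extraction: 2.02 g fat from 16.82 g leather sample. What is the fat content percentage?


Fat content = 2.02 / 16.82 x 100
Fat = 12.0%


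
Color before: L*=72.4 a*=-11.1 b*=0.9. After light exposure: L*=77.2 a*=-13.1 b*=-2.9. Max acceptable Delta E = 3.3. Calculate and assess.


dL = 4.8, da = -2.0, db = -3.8
dE = sqrt((4.8)^2 + (-2.0)^2 + (-3.8)^2) = 6.44
Max = 3.3
Passes: No


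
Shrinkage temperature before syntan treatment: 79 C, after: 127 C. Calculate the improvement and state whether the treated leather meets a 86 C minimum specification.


Improvement = 127 - 79 = 48 C
Spec check: 127 C >= 86 C? Yes


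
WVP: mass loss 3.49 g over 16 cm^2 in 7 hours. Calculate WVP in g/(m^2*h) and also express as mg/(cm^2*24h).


WVP = 311.61 g/(m^2*h)
Daily rate = 747.86 mg/(cm^2*24h)

WVP = 3.49 / (16 x 7) x 10000 = 311.61 g/(m^2*h)
Mass loss in mg = 3.49 x 1000 = 3490 mg
Per cm^2 per 24h in mg: 3490 x 24 / (16 x 7) = 83760 / 112 = 747.86 mg/(cm^2*24h)


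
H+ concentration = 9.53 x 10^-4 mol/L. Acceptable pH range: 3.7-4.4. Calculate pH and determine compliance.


pH = -log10(9.53 x 10^-4) = 3.02
Range: 3.7 to 4.4
Compliant: No


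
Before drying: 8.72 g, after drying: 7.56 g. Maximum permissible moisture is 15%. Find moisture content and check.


MC = (8.72 - 7.56) / 8.72 x 100 = 13.3%
Maximum: 15%
Acceptable: Yes


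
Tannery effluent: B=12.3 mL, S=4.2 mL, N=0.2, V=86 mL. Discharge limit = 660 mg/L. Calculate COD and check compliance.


COD = 150.7 mg/L
Compliant: Yes

COD = (12.3 - 4.2) x 0.2 x 8000 / 86 = 150.7 mg/L
Limit: 660 mg/L
Compliant: Yes


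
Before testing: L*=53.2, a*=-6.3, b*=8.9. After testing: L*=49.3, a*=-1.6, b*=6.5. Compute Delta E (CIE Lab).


dL = 49.3 - 53.2 = -3.9
da = -1.6 - (-6.3) = 4.7
db = 6.5 - 8.9 = -2.4
dE = sqrt((-3.9)^2 + (4.7)^2 + (-2.4)^2) = 6.56


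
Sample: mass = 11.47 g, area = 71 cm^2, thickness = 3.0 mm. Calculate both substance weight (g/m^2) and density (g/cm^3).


SW = 11.47 / 71 x 10000 = 1615.5 g/m^2
Volume = 71 x 3.0 / 10 = 21.30 cm^3
Density = 11.47 / 21.30 = 0.538 g/cm^3


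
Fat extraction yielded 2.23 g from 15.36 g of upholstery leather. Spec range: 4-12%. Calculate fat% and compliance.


Fat content = 14.5%
Compliant: No

Fat% = 2.23 / 15.36 x 100 = 14.5%
Spec range: 4-12%
Compliant: No


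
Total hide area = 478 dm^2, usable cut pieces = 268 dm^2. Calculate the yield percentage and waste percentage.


Yield = 268 / 478 x 100 = 56.1%
Waste = 478 - 268 = 210 dm^2
Waste% = 100 - 56.1 = 43.9%


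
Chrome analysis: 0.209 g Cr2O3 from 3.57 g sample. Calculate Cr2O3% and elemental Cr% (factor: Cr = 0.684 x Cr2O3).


Cr2O3 = 5.85%
Cr = 4.00%

Cr2O3% = 0.209 / 3.57 x 100 = 5.85%
Cr% = 5.85 x 0.684 = 4.00%


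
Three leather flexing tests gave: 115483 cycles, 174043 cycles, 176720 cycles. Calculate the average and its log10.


Average = (115483 + 174043 + 176720) / 3 = 155415 cycles
log10(155415) = 5.19


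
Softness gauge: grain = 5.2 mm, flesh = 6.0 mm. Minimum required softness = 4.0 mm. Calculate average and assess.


Average softness = 5.60 mm
Meets requirement: Yes


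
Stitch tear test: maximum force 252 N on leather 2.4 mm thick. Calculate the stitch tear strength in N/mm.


Stitch tear strength = force / thickness
STS = 252 / 2.4 = 105.0 N/mm


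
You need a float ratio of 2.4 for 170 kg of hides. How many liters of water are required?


408.0 L

Water = hide weight x target ratio
Water = 170 x 2.4 = 408.0 L


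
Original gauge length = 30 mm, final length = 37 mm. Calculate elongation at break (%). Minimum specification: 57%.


Elongation = 23.3%
Meets spec: No


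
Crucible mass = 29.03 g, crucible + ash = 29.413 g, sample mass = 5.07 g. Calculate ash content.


Ash mass = 29.413 - 29.03 = 0.383 g
Ash% = 0.383 / 5.07 x 100 = 7.55%


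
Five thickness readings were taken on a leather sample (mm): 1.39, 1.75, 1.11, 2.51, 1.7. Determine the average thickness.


1.69 mm

Sum = 1.39 + 1.75 + 1.11 + 2.51 + 1.7 = 8.46
Average = 8.46 / 5 = 1.69 mm


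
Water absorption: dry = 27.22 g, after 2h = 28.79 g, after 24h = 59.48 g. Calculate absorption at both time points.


2h absorption = 5.8%
24h absorption = 118.5%

WA (2h) = (28.79 - 27.22) / 27.22 x 100 = 5.8%
WA (24h) = (59.48 - 27.22) / 27.22 x 100 = 118.5%


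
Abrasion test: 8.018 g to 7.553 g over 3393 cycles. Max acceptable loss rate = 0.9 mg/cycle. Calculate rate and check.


Rate = 0.137 mg/cycle
Passes: Yes

Loss = 8.018 - 7.553 = 0.465 g
Rate = 0.465 g / 3393 cycles x 1000 = 0.137 mg/cycle
Max = 0.9 mg/cycle
Passes: Yes


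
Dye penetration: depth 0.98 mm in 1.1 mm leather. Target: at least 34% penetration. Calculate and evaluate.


Penetration = 89.1%
Meets target: Yes


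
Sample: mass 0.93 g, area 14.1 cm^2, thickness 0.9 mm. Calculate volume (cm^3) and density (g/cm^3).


Volume = 1.269 cm^3
Density = 0.733 g/cm^3

Thickness in cm = 0.9 / 10 = 0.09 cm
Volume = 14.1 x 0.09 = 1.269 cm^3
Density = 0.93 / 1.269 = 0.733 g/cm^3


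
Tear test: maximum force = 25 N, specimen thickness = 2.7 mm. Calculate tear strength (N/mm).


9.3 N/mm

Tear strength = force / thickness
Tear = 25 / 2.7 = 9.3 N/mm


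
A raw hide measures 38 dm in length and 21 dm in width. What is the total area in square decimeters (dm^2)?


Area = length x width
Area = 38 x 21 = 798 dm^2


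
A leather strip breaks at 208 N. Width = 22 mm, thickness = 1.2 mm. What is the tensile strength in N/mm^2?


Cross-sectional area = 22 x 1.2 = 26.4 mm^2
Tensile strength = 208 / 26.4 = 7.88 N/mm^2


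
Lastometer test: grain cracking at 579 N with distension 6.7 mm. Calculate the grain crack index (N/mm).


86.4 N/mm


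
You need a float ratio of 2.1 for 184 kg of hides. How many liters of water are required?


386.4 L

Water = hide weight x target ratio
Water = 184 x 2.1 = 386.4 L


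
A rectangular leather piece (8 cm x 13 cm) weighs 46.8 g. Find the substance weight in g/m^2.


Area = 8 x 13 = 104 cm^2
SW = 46.8 / 104 x 10000 = 4500.0 g/m^2


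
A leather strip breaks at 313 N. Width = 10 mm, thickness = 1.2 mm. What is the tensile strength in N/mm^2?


Cross-sectional area = 10 x 1.2 = 12.0 mm^2
Tensile strength = 313 / 12.0 = 26.08 N/mm^2


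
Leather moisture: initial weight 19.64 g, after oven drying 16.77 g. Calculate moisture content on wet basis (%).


14.6%

Moisture = 19.64 - 16.77 = 2.87 g
MC = 2.87 / 19.64 x 100 = 14.6%


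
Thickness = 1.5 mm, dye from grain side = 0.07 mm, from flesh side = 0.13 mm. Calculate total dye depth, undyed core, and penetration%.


Total dyed = 0.07 + 0.13 = 0.20 mm
Undyed core = 1.5 - 0.20 = 1.30 mm
Penetration = 0.20 / 1.5 x 100 = 13.3%


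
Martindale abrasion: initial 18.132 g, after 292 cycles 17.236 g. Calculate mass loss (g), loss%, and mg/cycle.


Loss = 18.132 - 17.236 = 0.896 g
Loss% = 0.896 / 18.132 x 100 = 4.94%
Rate = 0.896 / 292 x 1000 = 3.068 mg/cycle


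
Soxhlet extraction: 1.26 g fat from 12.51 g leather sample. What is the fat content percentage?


10.1%


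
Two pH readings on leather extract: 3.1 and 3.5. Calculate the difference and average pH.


Difference = |3.1 - 3.5| = 0.4
Average = (3.1 + 3.5) / 2 = 3.30


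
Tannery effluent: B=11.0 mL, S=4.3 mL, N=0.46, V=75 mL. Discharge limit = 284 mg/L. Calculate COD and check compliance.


COD = (11.0 - 4.3) x 0.46 x 8000 / 75 = 328.7 mg/L
Limit: 284 mg/L
Compliant: No


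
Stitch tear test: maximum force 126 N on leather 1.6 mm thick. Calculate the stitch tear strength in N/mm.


78.8 N/mm

Stitch tear strength = force / thickness
STS = 126 / 1.6 = 78.8 N/mm


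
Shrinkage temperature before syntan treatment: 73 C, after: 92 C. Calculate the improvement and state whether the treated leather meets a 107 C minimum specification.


Improvement = 92 - 73 = 19 C
Spec check: 92 C >= 107 C? No


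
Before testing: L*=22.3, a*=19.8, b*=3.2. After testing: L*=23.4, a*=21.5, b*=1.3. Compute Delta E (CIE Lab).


dL = 23.4 - 22.3 = 1.1
da = 21.5 - 19.8 = 1.7
db = 1.3 - 3.2 = -1.9
dE = sqrt((1.1)^2 + (1.7)^2 + (-1.9)^2) = 2.78


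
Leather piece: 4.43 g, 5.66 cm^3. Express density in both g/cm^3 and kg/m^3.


Density = 4.43 / 5.66 = 0.783 g/cm^3
Convert: 0.783 x 1000 = 783 kg/m^3


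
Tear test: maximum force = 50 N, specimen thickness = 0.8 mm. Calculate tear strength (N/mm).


Tear strength = force / thickness
Tear = 50 / 0.8 = 62.5 N/mm


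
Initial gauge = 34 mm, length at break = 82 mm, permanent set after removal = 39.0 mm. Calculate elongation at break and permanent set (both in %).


Elongation at break = 141.2%
Permanent set = 14.7%

Elongation at break = (82 - 34) / 34 x 100 = 141.2%
Permanent set = (39.0 - 34) / 34 x 100 = 14.7%


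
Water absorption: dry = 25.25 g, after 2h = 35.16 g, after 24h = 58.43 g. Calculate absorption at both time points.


2h absorption = 39.2%
24h absorption = 131.4%


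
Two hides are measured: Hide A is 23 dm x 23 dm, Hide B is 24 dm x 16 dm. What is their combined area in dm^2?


913 dm^2


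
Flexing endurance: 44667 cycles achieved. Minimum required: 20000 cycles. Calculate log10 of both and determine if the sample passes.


log10(44667) = 4.65
log10(20000) = 4.30
Passes: Yes


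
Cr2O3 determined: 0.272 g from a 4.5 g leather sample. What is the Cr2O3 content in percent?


6.04%

Cr2O3% = 0.272 / 4.5 x 100
Cr2O3% = 6.04%


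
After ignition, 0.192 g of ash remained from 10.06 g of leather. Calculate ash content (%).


Ash% = 0.192 / 10.06 x 100
Ash% = 1.91%


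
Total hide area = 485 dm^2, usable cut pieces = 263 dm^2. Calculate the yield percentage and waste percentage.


Yield = 263 / 485 x 100 = 54.2%
Waste = 485 - 263 = 222 dm^2
Waste% = 100 - 54.2 = 45.8%


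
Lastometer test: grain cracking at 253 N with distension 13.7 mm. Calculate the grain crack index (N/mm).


18.5 N/mm

Grain crack index = force / distension
Index = 253 / 13.7 = 18.5 N/mm


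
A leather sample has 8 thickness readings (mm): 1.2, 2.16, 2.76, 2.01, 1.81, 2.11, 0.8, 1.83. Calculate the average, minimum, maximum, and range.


Sum = 14.68
Average = 14.68 / 8 = 1.84 mm
Minimum = 0.8 mm
Maximum = 2.76 mm
Range = 2.76 - 0.8 = 1.96 mm


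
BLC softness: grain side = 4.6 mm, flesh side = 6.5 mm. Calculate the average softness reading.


5.55 mm

Average = (4.6 + 6.5) / 2
Average = 5.55 mm


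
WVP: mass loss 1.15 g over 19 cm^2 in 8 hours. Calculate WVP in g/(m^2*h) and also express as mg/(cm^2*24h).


WVP = 1.15 / (19 x 8) x 10000 = 75.66 g/(m^2*h)
Mass loss in mg = 1.15 x 1000 = 1150 mg
Per cm^2 per 24h in mg: 1150 x 24 / (19 x 8) = 27600 / 152 = 181.58 mg/(cm^2*24h)


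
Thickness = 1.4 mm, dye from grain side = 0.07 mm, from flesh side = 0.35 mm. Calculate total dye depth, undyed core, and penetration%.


Total dyed = 0.42 mm
Undyed core = 0.98 mm
Penetration = 30.0%

Total dyed = 0.07 + 0.35 = 0.42 mm
Undyed core = 1.4 - 0.42 = 0.98 mm
Penetration = 0.42 / 1.4 x 100 = 30.0%


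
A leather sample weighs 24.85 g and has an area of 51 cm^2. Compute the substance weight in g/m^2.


4872.5 g/m^2


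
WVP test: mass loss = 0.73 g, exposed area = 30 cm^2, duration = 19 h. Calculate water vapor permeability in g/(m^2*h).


WVP = mass_loss / (area x time) x 10000
WVP = 0.73 / (30 x 19) x 10000
WVP = 0.73 / 570 x 10000 = 12.81 g/(m^2*h)


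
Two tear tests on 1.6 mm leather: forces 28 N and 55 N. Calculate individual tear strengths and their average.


Tear 1 = 17.5 N/mm
Tear 2 = 34.4 N/mm
Average = 26.0 N/mm

Tear 1 = 28 / 1.6 = 17.5 N/mm
Tear 2 = 55 / 1.6 = 34.4 N/mm
Average = (17.5 + 34.4) / 2 = 26.0 N/mm


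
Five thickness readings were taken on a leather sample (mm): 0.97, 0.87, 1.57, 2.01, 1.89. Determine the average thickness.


Sum = 0.97 + 0.87 + 1.57 + 2.01 + 1.89 = 7.31
Average = 7.31 / 5 = 1.46 mm


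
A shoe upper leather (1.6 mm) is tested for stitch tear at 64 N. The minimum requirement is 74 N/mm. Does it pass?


STS = 64 / 1.6 = 40.0 N/mm
Minimum required: 74 N/mm
Passes: No


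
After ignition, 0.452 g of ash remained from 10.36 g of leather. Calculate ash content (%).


4.36%

Ash% = 0.452 / 10.36 x 100
Ash% = 4.36%


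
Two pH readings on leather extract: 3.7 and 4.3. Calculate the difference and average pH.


Difference = |3.7 - 4.3| = 0.6
Average = (3.7 + 4.3) / 2 = 4.00


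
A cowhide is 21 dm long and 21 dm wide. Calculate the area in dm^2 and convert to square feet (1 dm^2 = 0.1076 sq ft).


Area = 21 x 21 = 441 dm^2
Conversion: 441 x 0.1076 = 47.45 sq ft


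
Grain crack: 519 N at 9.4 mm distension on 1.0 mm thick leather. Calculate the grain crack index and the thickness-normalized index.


Crack index = 519 / 9.4 = 55.2 N/mm
Normalized = 55.2 / 1.0 = 55.2 N/mm per mm


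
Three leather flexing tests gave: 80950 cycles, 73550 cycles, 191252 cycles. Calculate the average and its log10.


Average = (80950 + 73550 + 191252) / 3 = 115251 cycles
log10(115251) = 5.06


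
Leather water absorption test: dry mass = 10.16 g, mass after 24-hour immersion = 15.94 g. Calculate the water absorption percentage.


56.9%

Water absorbed = 15.94 - 10.16 = 5.78 g
WA% = 5.78 / 10.16 x 100 = 56.9%


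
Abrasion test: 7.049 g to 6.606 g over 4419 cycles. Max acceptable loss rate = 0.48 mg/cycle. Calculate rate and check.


Rate = 0.100 mg/cycle
Passes: Yes


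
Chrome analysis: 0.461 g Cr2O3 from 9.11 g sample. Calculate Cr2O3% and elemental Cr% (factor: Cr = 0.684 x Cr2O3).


Cr2O3% = 0.461 / 9.11 x 100 = 5.06%
Cr% = 5.06 x 0.684 = 3.46%


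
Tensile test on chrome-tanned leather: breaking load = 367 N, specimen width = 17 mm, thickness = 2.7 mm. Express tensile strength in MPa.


8.00 MPa

Cross-section = 17 x 2.7 = 45.9 mm^2
TS = 367 / 45.9 = 8.00 MPa
(1 N/mm^2 = 1 MPa)


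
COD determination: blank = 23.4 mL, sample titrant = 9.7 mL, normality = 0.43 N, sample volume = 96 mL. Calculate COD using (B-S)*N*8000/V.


490.9 mg/L

COD = (23.4 - 9.7) x 0.43 x 8000 / 96
COD = 13.7 x 0.43 x 8000 / 96
COD = 490.9 mg/L


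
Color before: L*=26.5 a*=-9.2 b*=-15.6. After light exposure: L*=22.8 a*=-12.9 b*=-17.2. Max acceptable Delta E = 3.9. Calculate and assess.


Delta E = 5.47
Passes: No

dL = -3.7, da = -3.7, db = -1.6
dE = sqrt((-3.7)^2 + (-3.7)^2 + (-1.6)^2) = 5.47
Max = 3.9
Passes: No


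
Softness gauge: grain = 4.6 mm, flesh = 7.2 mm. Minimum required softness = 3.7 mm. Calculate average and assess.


Average softness = 5.90 mm
Meets requirement: Yes

Average = (4.6 + 7.2) / 2 = 5.90 mm
Minimum = 3.7 mm
Meets requirement: Yes


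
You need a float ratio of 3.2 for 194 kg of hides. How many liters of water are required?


Water = hide weight x target ratio
Water = 194 x 3.2 = 620.8 L


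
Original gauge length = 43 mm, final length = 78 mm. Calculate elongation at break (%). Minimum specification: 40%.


Extension = 78 - 43 = 35 mm
Elongation = 35 / 43 x 100 = 81.4%
Minimum required: 40%
Meets specification: Yes


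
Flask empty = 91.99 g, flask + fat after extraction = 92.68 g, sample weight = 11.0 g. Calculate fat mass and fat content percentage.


Fat mass = 0.69 g
Fat content = 6.3%

Fat mass = 92.68 - 91.99 = 0.69 g
Fat% = 0.69 / 11.0 x 100 = 6.3%


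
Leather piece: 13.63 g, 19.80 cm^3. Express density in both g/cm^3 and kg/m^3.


Density = 13.63 / 19.80 = 0.688 g/cm^3
Convert: 0.688 x 1000 = 688 kg/m^3


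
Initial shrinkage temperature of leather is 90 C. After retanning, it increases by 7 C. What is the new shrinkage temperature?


97 C

New Ts = 90 + 7 = 97 C


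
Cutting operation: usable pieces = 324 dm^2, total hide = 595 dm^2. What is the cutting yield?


54.5%


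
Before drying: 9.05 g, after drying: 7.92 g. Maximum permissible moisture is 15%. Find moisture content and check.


MC = (9.05 - 7.92) / 9.05 x 100 = 12.5%
Maximum: 15%
Acceptable: Yes


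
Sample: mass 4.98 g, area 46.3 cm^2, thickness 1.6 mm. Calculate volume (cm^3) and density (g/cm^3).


Thickness in cm = 1.6 / 10 = 0.16 cm
Volume = 46.3 x 0.16 = 7.408 cm^3
Density = 4.98 / 7.408 = 0.672 g/cm^3


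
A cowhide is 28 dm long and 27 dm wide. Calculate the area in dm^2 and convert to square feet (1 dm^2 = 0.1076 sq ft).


Area = 28 x 27 = 756 dm^2
Conversion: 756 x 0.1076 = 81.35 sq ft


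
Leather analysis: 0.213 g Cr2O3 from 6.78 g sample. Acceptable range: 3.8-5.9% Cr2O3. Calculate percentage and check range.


Cr2O3% = 0.213 / 6.78 x 100 = 3.14%
Acceptable range: 3.8 to 5.9%
Within range: No


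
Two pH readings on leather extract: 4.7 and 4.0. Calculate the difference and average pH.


Difference = |4.7 - 4.0| = 0.7
Average = (4.7 + 4.0) / 2 = 4.35


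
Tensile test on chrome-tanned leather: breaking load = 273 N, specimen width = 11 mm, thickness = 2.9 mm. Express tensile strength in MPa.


8.56 MPa


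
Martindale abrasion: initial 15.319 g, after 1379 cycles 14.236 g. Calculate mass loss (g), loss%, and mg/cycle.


Loss = 15.319 - 14.236 = 1.083 g
Loss% = 1.083 / 15.319 x 100 = 7.07%
Rate = 1.083 / 1379 x 1000 = 0.785 mg/cycle


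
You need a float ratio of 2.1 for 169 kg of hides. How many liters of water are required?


Water = hide weight x target ratio
Water = 169 x 2.1 = 354.9 L


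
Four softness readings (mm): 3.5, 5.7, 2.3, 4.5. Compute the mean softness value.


4.00 mm

Sum = 3.5 + 5.7 + 2.3 + 4.5
Mean = 16.0 / 4 = 4.00 mm


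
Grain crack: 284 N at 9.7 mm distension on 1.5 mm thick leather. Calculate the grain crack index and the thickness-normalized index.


Crack index = 29.3 N/mm
Normalized index = 19.5 N/mm per mm

Crack index = 284 / 9.7 = 29.3 N/mm
Normalized = 29.3 / 1.5 = 19.5 N/mm per mm


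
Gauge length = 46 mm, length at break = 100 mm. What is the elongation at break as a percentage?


117.4%

Extension = 100 - 46 = 54 mm
Elongation = 54 / 46 x 100 = 117.4%


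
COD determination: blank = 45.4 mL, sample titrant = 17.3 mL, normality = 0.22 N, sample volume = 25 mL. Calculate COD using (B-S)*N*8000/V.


COD = (45.4 - 17.3) x 0.22 x 8000 / 25
COD = 28.1 x 0.22 x 8000 / 25
COD = 1978.2 mg/L


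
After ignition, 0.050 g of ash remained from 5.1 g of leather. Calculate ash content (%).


Ash% = 0.050 / 5.1 x 100
Ash% = 0.98%


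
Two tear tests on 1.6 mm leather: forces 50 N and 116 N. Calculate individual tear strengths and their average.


Tear 1 = 31.3 N/mm
Tear 2 = 72.5 N/mm
Average = 51.9 N/mm

Tear 1 = 50 / 1.6 = 31.3 N/mm
Tear 2 = 116 / 1.6 = 72.5 N/mm
Average = (31.3 + 72.5) / 2 = 51.9 N/mm


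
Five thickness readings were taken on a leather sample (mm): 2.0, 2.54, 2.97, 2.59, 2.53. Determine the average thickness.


2.53 mm

Sum = 2.0 + 2.54 + 2.97 + 2.59 + 2.53 = 12.63
Average = 12.63 / 5 = 2.53 mm


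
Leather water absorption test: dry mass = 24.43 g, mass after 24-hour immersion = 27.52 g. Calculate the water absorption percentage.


Water absorbed = 27.52 - 24.43 = 3.09 g
WA% = 3.09 / 24.43 x 100 = 12.6%


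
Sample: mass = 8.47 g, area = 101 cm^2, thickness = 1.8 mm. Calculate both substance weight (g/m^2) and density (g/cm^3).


Substance weight = 838.6 g/m^2
Density = 0.466 g/cm^3

SW = 8.47 / 101 x 10000 = 838.6 g/m^2
Volume = 101 x 1.8 / 10 = 18.18 cm^3
Density = 8.47 / 18.18 = 0.466 g/cm^3


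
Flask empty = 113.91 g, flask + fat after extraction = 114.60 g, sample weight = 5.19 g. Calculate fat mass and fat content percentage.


Fat mass = 114.60 - 113.91 = 0.69 g
Fat% = 0.69 / 5.19 x 100 = 13.3%


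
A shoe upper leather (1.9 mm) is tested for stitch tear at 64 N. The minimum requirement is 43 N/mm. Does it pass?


STS = 33.7 N/mm
Passes: No


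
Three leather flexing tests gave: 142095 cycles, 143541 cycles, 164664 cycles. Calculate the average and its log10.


Average = 150100 cycles
log10 = 5.18


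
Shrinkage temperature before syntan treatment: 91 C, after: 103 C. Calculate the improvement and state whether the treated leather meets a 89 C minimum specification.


Improvement = 103 - 91 = 12 C
Spec check: 103 C >= 89 C? Yes


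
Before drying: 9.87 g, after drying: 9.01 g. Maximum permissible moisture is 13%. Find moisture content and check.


MC = (9.87 - 9.01) / 9.87 x 100 = 8.7%
Maximum: 13%
Acceptable: Yes


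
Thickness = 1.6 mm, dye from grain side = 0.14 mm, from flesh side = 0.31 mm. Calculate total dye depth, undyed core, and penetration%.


Total dyed = 0.45 mm
Undyed core = 1.15 mm
Penetration = 28.1%

Total dyed = 0.14 + 0.31 = 0.45 mm
Undyed core = 1.6 - 0.45 = 1.15 mm
Penetration = 0.45 / 1.6 x 100 = 28.1%


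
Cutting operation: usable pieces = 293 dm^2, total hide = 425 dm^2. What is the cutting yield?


Yield = usable / total x 100
Yield = 293 / 425 x 100 = 68.9%


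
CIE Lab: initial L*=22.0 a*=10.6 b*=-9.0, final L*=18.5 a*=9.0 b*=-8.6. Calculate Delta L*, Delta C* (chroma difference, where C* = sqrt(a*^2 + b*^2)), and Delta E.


Delta L* = 18.5 - 22.0 = -3.5
C1* = sqrt((10.6)^2 + (-9.0)^2) = 13.905
C2* = sqrt((9.0)^2 + (-8.6)^2) = 12.448
Delta C* = 12.448 - 13.905 = -1.46
Delta E = sqrt((-3.5)^2 + (-1.6)^2 + (0.4)^2) = 3.87


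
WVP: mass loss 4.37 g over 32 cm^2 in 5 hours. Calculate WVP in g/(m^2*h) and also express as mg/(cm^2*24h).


WVP = 4.37 / (32 x 5) x 10000 = 273.13 g/(m^2*h)
Mass loss in mg = 4.37 x 1000 = 4370 mg
Per cm^2 per 24h in mg: 4370 x 24 / (32 x 5) = 104880 / 160 = 655.50 mg/(cm^2*24h)


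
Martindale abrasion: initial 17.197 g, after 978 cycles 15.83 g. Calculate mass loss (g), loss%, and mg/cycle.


Loss = 17.197 - 15.83 = 1.367 g
Loss% = 1.367 / 17.197 x 100 = 7.95%
Rate = 1.367 / 978 x 1000 = 1.398 mg/cycle


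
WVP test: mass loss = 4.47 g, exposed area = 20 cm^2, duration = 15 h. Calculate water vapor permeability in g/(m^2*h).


WVP = mass_loss / (area x time) x 10000
WVP = 4.47 / (20 x 15) x 10000
WVP = 4.47 / 300 x 10000 = 149.00 g/(m^2*h)


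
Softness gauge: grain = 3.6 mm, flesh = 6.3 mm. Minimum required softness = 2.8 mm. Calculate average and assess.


Average = (3.6 + 6.3) / 2 = 4.95 mm
Minimum = 2.8 mm
Meets requirement: Yes


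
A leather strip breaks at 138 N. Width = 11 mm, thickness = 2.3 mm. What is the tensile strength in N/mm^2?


Cross-sectional area = 11 x 2.3 = 25.3 mm^2
Tensile strength = 138 / 25.3 = 5.45 N/mm^2


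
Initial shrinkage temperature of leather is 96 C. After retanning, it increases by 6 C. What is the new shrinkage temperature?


102 C


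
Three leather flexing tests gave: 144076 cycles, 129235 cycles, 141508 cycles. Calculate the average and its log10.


Average = 138273 cycles
log10 = 5.14


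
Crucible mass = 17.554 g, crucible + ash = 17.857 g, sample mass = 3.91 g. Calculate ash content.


Ash mass = 17.857 - 17.554 = 0.303 g
Ash% = 0.303 / 3.91 x 100 = 7.75%


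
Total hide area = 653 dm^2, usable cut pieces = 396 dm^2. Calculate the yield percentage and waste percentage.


Yield = 60.6%
Waste = 39.4%

Yield = 396 / 653 x 100 = 60.6%
Waste = 653 - 396 = 257 dm^2
Waste% = 100 - 60.6 = 39.4%


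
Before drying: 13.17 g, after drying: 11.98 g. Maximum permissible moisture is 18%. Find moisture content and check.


Moisture content = 9.0%
Acceptable: Yes


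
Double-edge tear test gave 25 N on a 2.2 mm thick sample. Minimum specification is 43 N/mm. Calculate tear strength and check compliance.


Tear strength = 11.4 N/mm
Compliant: No


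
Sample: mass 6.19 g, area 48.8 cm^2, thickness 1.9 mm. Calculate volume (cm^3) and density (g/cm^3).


Thickness in cm = 1.9 / 10 = 0.19 cm
Volume = 48.8 x 0.19 = 9.272 cm^3
Density = 6.19 / 9.272 = 0.668 g/cm^3


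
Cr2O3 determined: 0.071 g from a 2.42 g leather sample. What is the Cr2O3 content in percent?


2.93%

Cr2O3% = 0.071 / 2.42 x 100
Cr2O3% = 2.93%


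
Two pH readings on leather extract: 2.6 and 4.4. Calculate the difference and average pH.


Difference = |2.6 - 4.4| = 1.8
Average = (2.6 + 4.4) / 2 = 3.50


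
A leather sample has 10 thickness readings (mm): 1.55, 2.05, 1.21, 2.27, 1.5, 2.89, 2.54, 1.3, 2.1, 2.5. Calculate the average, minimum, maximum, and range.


Sum = 19.91
Average = 19.91 / 10 = 1.99 mm
Minimum = 1.21 mm
Maximum = 2.89 mm
Range = 2.89 - 1.21 = 1.68 mm


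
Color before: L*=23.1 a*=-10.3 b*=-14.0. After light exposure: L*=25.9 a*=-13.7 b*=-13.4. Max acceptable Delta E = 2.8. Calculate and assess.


dL = 2.8, da = -3.4, db = 0.6
dE = sqrt((2.8)^2 + (-3.4)^2 + (0.6)^2) = 4.45
Max = 2.8
Passes: No


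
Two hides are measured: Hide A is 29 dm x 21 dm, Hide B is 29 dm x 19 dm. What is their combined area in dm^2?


Hide A area = 29 x 21 = 609 dm^2
Hide B area = 29 x 19 = 551 dm^2
Total = 609 + 551 = 1160 dm^2


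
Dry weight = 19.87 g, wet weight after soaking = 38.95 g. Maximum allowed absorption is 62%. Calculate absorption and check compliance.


Absorption = 96.0%
Compliant: No

WA = (38.95 - 19.87) / 19.87 x 100 = 96.0%
Maximum allowed: 62%
Compliant: No


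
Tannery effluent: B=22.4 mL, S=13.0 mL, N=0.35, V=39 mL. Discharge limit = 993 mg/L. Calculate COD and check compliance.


COD = (22.4 - 13.0) x 0.35 x 8000 / 39 = 674.9 mg/L
Limit: 993 mg/L
Compliant: Yes


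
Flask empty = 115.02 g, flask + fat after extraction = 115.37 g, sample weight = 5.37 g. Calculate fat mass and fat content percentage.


Fat mass = 0.35 g
Fat content = 6.5%


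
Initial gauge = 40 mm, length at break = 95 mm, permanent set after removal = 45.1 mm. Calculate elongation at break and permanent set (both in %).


Elongation at break = 137.5%
Permanent set = 12.8%


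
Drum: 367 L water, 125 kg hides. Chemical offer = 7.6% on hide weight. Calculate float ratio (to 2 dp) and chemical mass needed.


Float ratio = 367 / 125 = 2.94
Chemical = 125 x 7.6 / 100 = 9.5 kg


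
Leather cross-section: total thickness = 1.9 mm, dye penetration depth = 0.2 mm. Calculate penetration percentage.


10.5%

Penetration% = 0.2 / 1.9 x 100
Penetration = 10.5%


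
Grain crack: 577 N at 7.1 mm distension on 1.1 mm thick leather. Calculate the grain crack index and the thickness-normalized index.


Crack index = 577 / 7.1 = 81.3 N/mm
Normalized = 81.3 / 1.1 = 73.9 N/mm per mm


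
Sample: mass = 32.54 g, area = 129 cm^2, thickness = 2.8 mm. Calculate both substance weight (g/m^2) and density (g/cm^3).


SW = 32.54 / 129 x 10000 = 2522.5 g/m^2
Volume = 129 x 2.8 / 10 = 36.12 cm^3
Density = 32.54 / 36.12 = 0.901 g/cm^3


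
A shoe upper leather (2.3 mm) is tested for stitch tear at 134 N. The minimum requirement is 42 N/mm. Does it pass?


STS = 134 / 2.3 = 58.3 N/mm
Minimum required: 42 N/mm
Passes: Yes


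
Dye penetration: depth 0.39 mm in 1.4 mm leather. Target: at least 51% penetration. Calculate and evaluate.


Penetration = 0.39 / 1.4 x 100 = 27.9%
Target: 51%
Meets target: No


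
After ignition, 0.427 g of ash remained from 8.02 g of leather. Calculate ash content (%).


5.32%


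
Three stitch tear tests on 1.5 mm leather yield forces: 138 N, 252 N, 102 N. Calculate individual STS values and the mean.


STS1 = 138 / 1.5 = 92.0 N/mm
STS2 = 252 / 1.5 = 168.0 N/mm
STS3 = 102 / 1.5 = 68.0 N/mm
Mean = (92.0 + 168.0 + 68.0) / 3 = 109.3 N/mm


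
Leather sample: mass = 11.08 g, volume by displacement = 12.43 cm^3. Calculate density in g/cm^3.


0.891 g/cm^3


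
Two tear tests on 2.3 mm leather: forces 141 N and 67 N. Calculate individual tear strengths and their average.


Tear 1 = 141 / 2.3 = 61.3 N/mm
Tear 2 = 67 / 2.3 = 29.1 N/mm
Average = (61.3 + 29.1) / 2 = 45.2 N/mm


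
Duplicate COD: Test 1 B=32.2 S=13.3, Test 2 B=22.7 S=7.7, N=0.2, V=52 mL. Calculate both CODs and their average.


COD1 = (32.2 - 13.3) x 0.2 x 8000 / 52 = 581.5 mg/L
COD2 = (22.7 - 7.7) x 0.2 x 8000 / 52 = 461.5 mg/L
Average = (581.5 + 461.5) / 2 = 521.5 mg/L


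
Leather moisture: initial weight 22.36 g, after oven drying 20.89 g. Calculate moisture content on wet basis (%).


6.6%

Moisture = 22.36 - 20.89 = 1.47 g
MC = 1.47 / 22.36 x 100 = 6.6%


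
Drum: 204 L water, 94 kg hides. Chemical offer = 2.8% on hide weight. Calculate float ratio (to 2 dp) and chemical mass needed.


Float ratio = 2.17
Chemical needed = 2.632 kg

Float ratio = 204 / 94 = 2.17
Chemical = 94 x 2.8 / 100 = 2.632 kg


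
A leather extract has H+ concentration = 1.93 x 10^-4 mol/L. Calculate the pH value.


pH = 3.71

pH = -log10[H+]
pH = -log10(1.93 x 10^-4) = 3.71


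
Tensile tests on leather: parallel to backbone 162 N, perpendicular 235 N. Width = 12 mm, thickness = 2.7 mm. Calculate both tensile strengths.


Area = 12 x 2.7 = 32.4 mm^2
TS (parallel) = 162 / 32.4 = 5.00 N/mm^2
TS (perpendicular) = 235 / 32.4 = 7.25 N/mm^2


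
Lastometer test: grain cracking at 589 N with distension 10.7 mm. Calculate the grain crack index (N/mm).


55.0 N/mm

Grain crack index = force / distension
Index = 589 / 10.7 = 55.0 N/mm


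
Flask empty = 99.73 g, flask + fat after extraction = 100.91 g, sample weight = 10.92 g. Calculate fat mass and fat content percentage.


Fat mass = 1.18 g
Fat content = 10.8%

Fat mass = 100.91 - 99.73 = 1.18 g
Fat% = 1.18 / 10.92 x 100 = 10.8%


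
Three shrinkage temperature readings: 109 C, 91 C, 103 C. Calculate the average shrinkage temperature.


Average = (109 + 91 + 103) / 3
Average = 303 / 3 = 101.0 C


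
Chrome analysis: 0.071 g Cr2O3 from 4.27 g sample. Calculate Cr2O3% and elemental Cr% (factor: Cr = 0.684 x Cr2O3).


Cr2O3 = 1.66%
Cr = 1.14%

Cr2O3% = 0.071 / 4.27 x 100 = 1.66%
Cr% = 1.66 x 0.684 = 1.14%


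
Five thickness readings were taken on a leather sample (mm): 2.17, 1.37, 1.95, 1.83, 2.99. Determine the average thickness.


Sum = 2.17 + 1.37 + 1.95 + 1.83 + 2.99 = 10.31
Average = 10.31 / 5 = 2.06 mm


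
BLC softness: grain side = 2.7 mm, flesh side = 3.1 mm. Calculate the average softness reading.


2.90 mm

Average = (2.7 + 3.1) / 2
Average = 2.90 mm


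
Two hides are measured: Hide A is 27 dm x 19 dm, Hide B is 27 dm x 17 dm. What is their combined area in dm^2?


Hide A area = 27 x 19 = 513 dm^2
Hide B area = 27 x 17 = 459 dm^2
Total = 513 + 459 = 972 dm^2


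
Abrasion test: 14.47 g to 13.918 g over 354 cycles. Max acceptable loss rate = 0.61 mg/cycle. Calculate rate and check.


Loss = 14.47 - 13.918 = 0.552 g
Rate = 0.552 g / 354 cycles x 1000 = 1.559 mg/cycle
Max = 0.61 mg/cycle
Passes: No


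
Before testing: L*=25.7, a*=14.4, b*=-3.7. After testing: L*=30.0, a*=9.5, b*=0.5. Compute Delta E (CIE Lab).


Delta E = 7.75


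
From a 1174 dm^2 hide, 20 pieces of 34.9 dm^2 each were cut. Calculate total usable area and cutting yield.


Usable area = 698.0 dm^2
Yield = 59.5%

Total usable = 20 x 34.9 = 698.0 dm^2
Yield = 698.0 / 1174 x 100 = 59.5%


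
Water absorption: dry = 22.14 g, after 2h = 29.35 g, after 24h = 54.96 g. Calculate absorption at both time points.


2h absorption = 32.6%
24h absorption = 148.2%

WA (2h) = (29.35 - 22.14) / 22.14 x 100 = 32.6%
WA (24h) = (54.96 - 22.14) / 22.14 x 100 = 148.2%


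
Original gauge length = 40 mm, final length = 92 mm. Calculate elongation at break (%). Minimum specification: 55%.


Elongation = 130.0%
Meets spec: Yes

Extension = 92 - 40 = 52 mm
Elongation = 52 / 40 x 100 = 130.0%
Minimum required: 55%
Meets specification: Yes
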